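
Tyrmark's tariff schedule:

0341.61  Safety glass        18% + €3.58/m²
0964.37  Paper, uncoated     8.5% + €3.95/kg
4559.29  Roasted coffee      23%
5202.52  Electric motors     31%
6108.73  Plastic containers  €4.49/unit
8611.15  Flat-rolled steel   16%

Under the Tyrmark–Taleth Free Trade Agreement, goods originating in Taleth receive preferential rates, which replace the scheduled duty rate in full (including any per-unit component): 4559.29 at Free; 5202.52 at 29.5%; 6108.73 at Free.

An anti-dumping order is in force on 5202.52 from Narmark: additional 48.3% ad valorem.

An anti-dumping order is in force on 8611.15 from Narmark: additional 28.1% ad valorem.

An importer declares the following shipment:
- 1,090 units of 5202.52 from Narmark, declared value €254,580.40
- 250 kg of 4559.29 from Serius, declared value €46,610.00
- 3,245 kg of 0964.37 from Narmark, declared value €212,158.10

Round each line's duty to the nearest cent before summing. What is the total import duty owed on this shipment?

Line 1 (5202.52, Narmark, 1,090 units, €254,580.40):
Base rate for 5202.52 is 31%.
5202.52 has an FTA preferential rate, but origin Narmark is not Taleth; base rate stands.
Additional duty on 5202.52 from Narmark: +48.3%. Applied ad valorem rate: 31% + 48.3% = 79.3%.
Duty = €254,580.40 × 79.3% = €201,882.26.
Line 2 (4559.29, Serius, 250 kg, €46,610.00):
Base rate for 4559.29 is 23%.
4559.29 has an FTA preferential rate, but origin Serius is not Taleth; base rate stands.
Duty = €46,610.00 × 23% = €10,720.30.
Line 3 (0964.37, Narmark, 3,245 kg, €212,158.10):
Base rate for 0964.37 is 8.5% + €3.95/kg.
Duty = €212,158.10 × 8.5% + 3,245 × €3.95 = €30,851.19.
Total = €201,882.26 + €10,720.30 + €30,851.19 = €243,453.75.

€243,453.75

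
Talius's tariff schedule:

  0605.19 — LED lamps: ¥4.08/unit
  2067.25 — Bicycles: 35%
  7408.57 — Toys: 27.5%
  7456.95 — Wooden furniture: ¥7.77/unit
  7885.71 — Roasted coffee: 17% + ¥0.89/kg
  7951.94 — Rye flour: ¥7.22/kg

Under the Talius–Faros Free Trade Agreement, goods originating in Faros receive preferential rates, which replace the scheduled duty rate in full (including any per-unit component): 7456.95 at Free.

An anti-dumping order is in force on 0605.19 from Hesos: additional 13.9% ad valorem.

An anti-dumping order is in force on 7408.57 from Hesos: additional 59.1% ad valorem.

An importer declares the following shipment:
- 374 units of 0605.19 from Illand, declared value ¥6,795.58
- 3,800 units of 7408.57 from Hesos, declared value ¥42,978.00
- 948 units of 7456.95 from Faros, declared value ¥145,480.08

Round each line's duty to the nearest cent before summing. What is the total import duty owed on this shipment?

Line 1 (0605.19, Illand, 374 units, ¥6,795.58):
Base rate for 0605.19 is ¥4.08/unit.
The additional-duty order on 0605.19 targets Hesos, not Illand; it does not apply.
Duty = 374 × ¥4.08 = ¥1,525.92.
Line 2 (7408.57, Hesos, 3,800 units, ¥42,978.00):
Base rate for 7408.57 is 27.5%.
Additional duty on 7408.57 from Hesos: +59.1%. Applied ad valorem rate: 27.5% + 59.1% = 86.6%.
Duty = ¥42,978.00 × 86.6% = ¥37,218.95.
Line 3 (7456.95, Faros, 948 units, ¥145,480.08):
Base rate for 7456.95 is ¥7.77/unit.
Origin Faros qualifies under the Talius–Faros agreement and 7456.95 is covered: preferential rate Free applies instead.
Duty = ¥145,480.08 × 0% = ¥0.00.
Total = ¥1,525.92 + ¥37,218.95 + ¥0.00 = ¥38,744.87.

¥38,744.87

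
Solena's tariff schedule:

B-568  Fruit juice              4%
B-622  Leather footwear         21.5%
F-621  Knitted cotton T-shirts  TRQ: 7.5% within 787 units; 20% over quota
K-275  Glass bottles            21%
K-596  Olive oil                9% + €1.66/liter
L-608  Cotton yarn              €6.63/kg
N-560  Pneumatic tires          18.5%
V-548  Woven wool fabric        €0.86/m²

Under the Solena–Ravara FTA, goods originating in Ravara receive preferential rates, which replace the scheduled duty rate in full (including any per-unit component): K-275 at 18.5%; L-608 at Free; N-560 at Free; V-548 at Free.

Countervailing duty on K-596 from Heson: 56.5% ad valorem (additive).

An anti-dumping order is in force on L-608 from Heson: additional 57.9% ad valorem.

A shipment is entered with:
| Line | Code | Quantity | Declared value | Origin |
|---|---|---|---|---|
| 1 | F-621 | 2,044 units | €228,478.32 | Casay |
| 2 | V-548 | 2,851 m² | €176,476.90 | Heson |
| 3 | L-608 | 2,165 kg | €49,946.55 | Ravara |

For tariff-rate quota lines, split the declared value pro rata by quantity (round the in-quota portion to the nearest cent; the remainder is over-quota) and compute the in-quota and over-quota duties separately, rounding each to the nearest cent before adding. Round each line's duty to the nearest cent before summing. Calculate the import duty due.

€37,151.16

Line 1 (F-621, Casay, 2,044 units, €228,478.32):
Code F-621 is under a tariff-rate quota (threshold 787 units). In-quota: 787 units at 7.5%; over-quota: 1,257 units at 20%.
Pro-rata value split: in-quota = €228,478.32 × 787/2,044 = €87,970.86; over-quota = €228,478.32 − €87,970.86 = €140,507.46.
In-quota duty = €87,970.86 × 7.5% = €6,597.81. Over-quota duty = €140,507.46 × 20% = €28,101.49.
Line duty = €6,597.81 + €28,101.49 = €34,699.30.
Line 2 (V-548, Heson, 2,851 m², €176,476.90):
Base rate for V-548 is €0.86/m².
V-548 has an FTA preferential rate, but origin Heson is not Ravara; base rate stands.
Duty = 2,851 × €0.86 = €2,451.86.
Line 3 (L-608, Ravara, 2,165 kg, €49,946.55):
Base rate for L-608 is €6.63/kg.
Origin Ravara qualifies under the Solena–Ravara agreement and L-608 is covered: preferential rate Free applies instead.
The additional-duty order on L-608 targets Heson, not Ravara; it does not apply.
Duty = €49,946.55 × 0% = €0.00.
Total = €34,699.30 + €2,451.86 + €0.00 = €37,151.16.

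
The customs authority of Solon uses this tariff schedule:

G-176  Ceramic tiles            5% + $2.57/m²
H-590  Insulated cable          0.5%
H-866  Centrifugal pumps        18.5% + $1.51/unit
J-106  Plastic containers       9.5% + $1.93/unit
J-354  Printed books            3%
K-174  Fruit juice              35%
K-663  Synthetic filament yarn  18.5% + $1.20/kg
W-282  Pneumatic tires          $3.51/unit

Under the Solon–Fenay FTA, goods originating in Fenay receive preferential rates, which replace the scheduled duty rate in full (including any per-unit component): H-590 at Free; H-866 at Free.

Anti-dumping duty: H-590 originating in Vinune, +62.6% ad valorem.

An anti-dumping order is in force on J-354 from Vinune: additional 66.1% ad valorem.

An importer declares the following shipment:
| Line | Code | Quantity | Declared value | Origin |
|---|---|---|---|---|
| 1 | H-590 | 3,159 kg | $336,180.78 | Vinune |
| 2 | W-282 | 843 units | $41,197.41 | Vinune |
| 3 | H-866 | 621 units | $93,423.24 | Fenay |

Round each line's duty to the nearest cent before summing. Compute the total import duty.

Line 1 (H-590, Vinune, 3,159 kg, $336,180.78):
Base rate for H-590 is 0.5%.
H-590 has an FTA preferential rate, but origin Vinune is not Fenay; base rate stands.
Additional duty on H-590 from Vinune: +62.6%. Applied ad valorem rate: 0.5% + 62.6% = 63.1%.
Duty = $336,180.78 × 63.1% = $212,130.07.
Line 2 (W-282, Vinune, 843 units, $41,197.41):
Base rate for W-282 is $3.51/unit.
Duty = 843 × $3.51 = $2,958.93.
Line 3 (H-866, Fenay, 621 units, $93,423.24):
Base rate for H-866 is 18.5% + $1.51/unit.
Origin Fenay qualifies under the Solon–Fenay agreement and H-866 is covered: preferential rate Free applies instead.
Duty = $93,423.24 × 0% = $0.00.
Total = $212,130.07 + $2,958.93 + $0.00 = $215,089.00.

$215,089.00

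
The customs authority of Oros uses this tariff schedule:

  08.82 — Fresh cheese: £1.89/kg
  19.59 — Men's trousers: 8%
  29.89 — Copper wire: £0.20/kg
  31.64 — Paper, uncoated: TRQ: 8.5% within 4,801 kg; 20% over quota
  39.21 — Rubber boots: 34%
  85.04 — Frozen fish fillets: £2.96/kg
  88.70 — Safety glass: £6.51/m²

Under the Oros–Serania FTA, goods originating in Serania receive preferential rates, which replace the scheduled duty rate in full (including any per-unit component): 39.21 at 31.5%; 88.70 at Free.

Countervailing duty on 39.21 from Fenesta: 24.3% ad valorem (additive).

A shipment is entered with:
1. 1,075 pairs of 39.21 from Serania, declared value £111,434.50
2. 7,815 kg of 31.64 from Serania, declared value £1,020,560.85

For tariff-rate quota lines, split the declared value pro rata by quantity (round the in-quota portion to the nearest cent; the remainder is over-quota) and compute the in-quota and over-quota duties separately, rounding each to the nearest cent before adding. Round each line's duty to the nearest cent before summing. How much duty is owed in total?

£167,113.34

Line 1 (39.21, Serania, 1,075 pairs, £111,434.50):
Base rate for 39.21 is 34%.
Origin Serania qualifies under the Oros–Serania agreement and 39.21 is covered: preferential rate 31.5% applies instead.
The additional-duty order on 39.21 targets Fenesta, not Serania; it does not apply.
Duty = £111,434.50 × 31.5% = £35,101.87.
Line 2 (31.64, Serania, 7,815 kg, £1,020,560.85):
Code 31.64 is under a tariff-rate quota (threshold 4,801 kg). In-quota: 4,801 kg at 8.5%; over-quota: 3,014 kg at 20%.
Pro-rata value split: in-quota = £1,020,560.85 × 4,801/7,815 = £626,962.59; over-quota = £1,020,560.85 − £626,962.59 = £393,598.26.
In-quota duty = £626,962.59 × 8.5% = £53,291.82. Over-quota duty = £393,598.26 × 20% = £78,719.65.
Line duty = £53,291.82 + £78,719.65 = £132,011.47.
Total = £35,101.87 + £132,011.47 = £167,113.34.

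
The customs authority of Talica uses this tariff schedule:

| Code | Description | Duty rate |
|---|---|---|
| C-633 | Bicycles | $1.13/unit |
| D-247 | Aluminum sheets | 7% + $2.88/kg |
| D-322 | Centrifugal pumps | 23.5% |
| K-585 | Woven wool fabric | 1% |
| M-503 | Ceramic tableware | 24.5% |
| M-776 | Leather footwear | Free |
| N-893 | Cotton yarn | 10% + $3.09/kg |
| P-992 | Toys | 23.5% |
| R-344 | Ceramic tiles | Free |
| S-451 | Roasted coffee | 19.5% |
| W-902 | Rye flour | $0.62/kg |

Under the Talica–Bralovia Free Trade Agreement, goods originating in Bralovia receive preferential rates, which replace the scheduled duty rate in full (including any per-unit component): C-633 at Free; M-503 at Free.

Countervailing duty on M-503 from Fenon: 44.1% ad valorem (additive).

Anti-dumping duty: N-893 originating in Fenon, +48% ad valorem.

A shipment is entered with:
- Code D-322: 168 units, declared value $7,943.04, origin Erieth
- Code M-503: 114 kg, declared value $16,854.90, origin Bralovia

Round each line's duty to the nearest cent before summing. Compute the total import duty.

Line 1 (D-322, Erieth, 168 units, $7,943.04):
Base rate for D-322 is 23.5%.
Duty = $7,943.04 × 23.5% = $1,866.61.
Line 2 (M-503, Bralovia, 114 kg, $16,854.90):
Base rate for M-503 is 24.5%.
Origin Bralovia qualifies under the Talica–Bralovia agreement and M-503 is covered: preferential rate Free applies instead.
The additional-duty order on M-503 targets Fenon, not Bralovia; it does not apply.
Duty = $16,854.90 × 0% = $0.00.
Total = $1,866.61 + $0.00 = $1,866.61.

$1,866.61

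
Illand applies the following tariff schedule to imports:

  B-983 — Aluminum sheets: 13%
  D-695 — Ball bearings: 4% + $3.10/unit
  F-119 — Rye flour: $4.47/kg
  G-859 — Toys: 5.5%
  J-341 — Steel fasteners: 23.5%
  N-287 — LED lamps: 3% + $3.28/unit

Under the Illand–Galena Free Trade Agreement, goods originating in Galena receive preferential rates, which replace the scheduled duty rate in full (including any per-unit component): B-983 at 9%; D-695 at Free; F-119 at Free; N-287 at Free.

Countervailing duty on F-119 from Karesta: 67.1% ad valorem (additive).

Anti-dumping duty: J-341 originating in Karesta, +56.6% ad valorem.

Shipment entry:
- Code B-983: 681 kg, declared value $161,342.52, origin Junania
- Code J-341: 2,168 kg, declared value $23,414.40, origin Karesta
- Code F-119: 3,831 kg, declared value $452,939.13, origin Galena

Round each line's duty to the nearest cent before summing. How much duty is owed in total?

Line 1 (B-983, Junania, 681 kg, $161,342.52):
Base rate for B-983 is 13%.
B-983 has an FTA preferential rate, but origin Junania is not Galena; base rate stands.
Duty = $161,342.52 × 13% = $20,974.53.
Line 2 (J-341, Karesta, 2,168 kg, $23,414.40):
Base rate for J-341 is 23.5%.
Additional duty on J-341 from Karesta: +56.6%. Applied ad valorem rate: 23.5% + 56.6% = 80.1%.
Duty = $23,414.40 × 80.1% = $18,754.93.
Line 3 (F-119, Galena, 3,831 kg, $452,939.13):
Base rate for F-119 is $4.47/kg.
Origin Galena qualifies under the Illand–Galena agreement and F-119 is covered: preferential rate Free applies instead.
The additional-duty order on F-119 targets Karesta, not Galena; it does not apply.
Duty = $452,939.13 × 0% = $0.00.
Total = $20,974.53 + $18,754.93 + $0.00 = $39,729.46.

$39,729.46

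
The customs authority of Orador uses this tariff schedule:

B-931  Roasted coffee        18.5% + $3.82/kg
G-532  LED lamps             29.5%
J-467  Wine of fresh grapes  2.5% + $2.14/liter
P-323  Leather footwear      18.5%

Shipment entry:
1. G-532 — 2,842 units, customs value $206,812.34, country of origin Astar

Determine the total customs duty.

$61,009.64

Line 1 (G-532, Astar, 2,842 units, $206,812.34):
Base rate for G-532 is 29.5%.
Duty = $206,812.34 × 29.5% = $61,009.64.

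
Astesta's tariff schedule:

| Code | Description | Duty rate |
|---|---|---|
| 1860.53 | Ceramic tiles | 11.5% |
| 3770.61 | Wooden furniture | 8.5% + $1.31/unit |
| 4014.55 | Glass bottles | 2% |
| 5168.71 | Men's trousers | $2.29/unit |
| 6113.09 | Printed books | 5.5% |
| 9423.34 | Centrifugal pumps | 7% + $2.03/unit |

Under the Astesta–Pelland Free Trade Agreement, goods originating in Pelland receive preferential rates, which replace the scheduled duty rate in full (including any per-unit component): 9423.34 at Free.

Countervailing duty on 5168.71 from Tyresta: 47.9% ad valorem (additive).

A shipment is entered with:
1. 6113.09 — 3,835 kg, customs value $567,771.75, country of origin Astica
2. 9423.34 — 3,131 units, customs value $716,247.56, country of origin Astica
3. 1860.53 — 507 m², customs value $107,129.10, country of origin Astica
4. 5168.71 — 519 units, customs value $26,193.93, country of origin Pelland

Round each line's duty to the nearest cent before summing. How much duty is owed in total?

Line 1 (6113.09, Astica, 3,835 kg, $567,771.75):
Base rate for 6113.09 is 5.5%.
Duty = $567,771.75 × 5.5% = $31,227.45.
Line 2 (9423.34, Astica, 3,131 units, $716,247.56):
Base rate for 9423.34 is 7% + $2.03/unit.
9423.34 has an FTA preferential rate, but origin Astica is not Pelland; base rate stands.
Duty = $716,247.56 × 7% + 3,131 × $2.03 = $56,493.26.
Line 3 (1860.53, Astica, 507 m², $107,129.10):
Base rate for 1860.53 is 11.5%.
Duty = $107,129.10 × 11.5% = $12,319.85.
Line 4 (5168.71, Pelland, 519 units, $26,193.93):
Base rate for 5168.71 is $2.29/unit.
Origin Pelland is the FTA partner but 5168.71 is not on the preference list; base rate stands.
The additional-duty order on 5168.71 targets Tyresta, not Pelland; it does not apply.
Duty = 519 × $2.29 = $1,188.51.
Total = $31,227.45 + $56,493.26 + $12,319.85 + $1,188.51 = $101,229.07.

$101,229.07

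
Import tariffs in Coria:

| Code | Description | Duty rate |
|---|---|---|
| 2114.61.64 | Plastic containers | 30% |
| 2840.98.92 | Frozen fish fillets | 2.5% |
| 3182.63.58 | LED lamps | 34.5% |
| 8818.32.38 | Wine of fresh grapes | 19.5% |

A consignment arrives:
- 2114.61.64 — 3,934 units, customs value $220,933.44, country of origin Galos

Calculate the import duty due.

$66,280.03

Line 1 (2114.61.64, Galos, 3,934 units, $220,933.44):
Base rate for 2114.61.64 is 30%.
Duty = $220,933.44 × 30% = $66,280.03.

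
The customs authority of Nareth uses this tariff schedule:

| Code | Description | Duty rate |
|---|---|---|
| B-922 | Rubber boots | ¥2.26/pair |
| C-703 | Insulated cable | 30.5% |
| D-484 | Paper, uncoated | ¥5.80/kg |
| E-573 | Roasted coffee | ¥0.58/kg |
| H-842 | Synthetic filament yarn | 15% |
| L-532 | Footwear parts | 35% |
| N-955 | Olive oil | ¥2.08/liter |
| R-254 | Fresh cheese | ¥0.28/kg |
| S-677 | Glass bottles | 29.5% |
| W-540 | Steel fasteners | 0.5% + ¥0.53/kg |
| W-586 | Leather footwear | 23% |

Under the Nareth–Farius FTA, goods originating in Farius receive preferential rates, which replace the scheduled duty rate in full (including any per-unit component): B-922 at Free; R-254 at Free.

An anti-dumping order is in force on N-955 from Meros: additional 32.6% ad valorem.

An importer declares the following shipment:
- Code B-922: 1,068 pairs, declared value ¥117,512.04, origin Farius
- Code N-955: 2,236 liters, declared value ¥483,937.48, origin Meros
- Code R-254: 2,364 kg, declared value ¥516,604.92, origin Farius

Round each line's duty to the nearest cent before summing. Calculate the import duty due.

Line 1 (B-922, Farius, 1,068 pairs, ¥117,512.04):
Base rate for B-922 is ¥2.26/pair.
Origin Farius qualifies under the Nareth–Farius agreement and B-922 is covered: preferential rate Free applies instead.
Duty = ¥117,512.04 × 0% = ¥0.00.
Line 2 (N-955, Meros, 2,236 liters, ¥483,937.48):
Base rate for N-955 is ¥2.08/liter.
Additional duty on N-955 from Meros: +32.6% ad valorem. Applied ad valorem rate = 32.6%.
Duty = ¥483,937.48 × 32.6% + 2,236 × ¥2.08 = ¥162,414.50.
Line 3 (R-254, Farius, 2,364 kg, ¥516,604.92):
Base rate for R-254 is ¥0.28/kg.
Origin Farius qualifies under the Nareth–Farius agreement and R-254 is covered: preferential rate Free applies instead.
Duty = ¥516,604.92 × 0% = ¥0.00.
Total = ¥0.00 + ¥162,414.50 + ¥0.00 = ¥162,414.50.

¥162,414.50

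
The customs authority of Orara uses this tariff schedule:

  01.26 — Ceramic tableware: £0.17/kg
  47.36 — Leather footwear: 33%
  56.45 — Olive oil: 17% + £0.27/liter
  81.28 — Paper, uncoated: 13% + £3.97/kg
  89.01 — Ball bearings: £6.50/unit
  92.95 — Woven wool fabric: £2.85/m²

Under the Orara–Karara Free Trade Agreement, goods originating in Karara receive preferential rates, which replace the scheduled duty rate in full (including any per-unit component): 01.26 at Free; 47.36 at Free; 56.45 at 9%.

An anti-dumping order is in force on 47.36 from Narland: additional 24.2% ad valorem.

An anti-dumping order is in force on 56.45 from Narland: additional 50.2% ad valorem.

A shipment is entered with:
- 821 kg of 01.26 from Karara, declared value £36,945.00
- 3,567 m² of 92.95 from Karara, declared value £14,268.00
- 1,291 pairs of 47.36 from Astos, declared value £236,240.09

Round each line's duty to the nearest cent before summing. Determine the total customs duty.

£88,125.18

Line 1 (01.26, Karara, 821 kg, £36,945.00):
Base rate for 01.26 is £0.17/kg.
Origin Karara qualifies under the Orara–Karara agreement and 01.26 is covered: preferential rate Free applies instead.
Duty = £36,945.00 × 0% = £0.00.
Line 2 (92.95, Karara, 3,567 m², £14,268.00):
Base rate for 92.95 is £2.85/m².
Origin Karara is the FTA partner but 92.95 is not on the preference list; base rate stands.
Duty = 3,567 × £2.85 = £10,165.95.
Line 3 (47.36, Astos, 1,291 pairs, £236,240.09):
Base rate for 47.36 is 33%.
47.36 has an FTA preferential rate, but origin Astos is not Karara; base rate stands.
The additional-duty order on 47.36 targets Narland, not Astos; it does not apply.
Duty = £236,240.09 × 33% = £77,959.23.
Total = £0.00 + £10,165.95 + £77,959.23 = £88,125.18.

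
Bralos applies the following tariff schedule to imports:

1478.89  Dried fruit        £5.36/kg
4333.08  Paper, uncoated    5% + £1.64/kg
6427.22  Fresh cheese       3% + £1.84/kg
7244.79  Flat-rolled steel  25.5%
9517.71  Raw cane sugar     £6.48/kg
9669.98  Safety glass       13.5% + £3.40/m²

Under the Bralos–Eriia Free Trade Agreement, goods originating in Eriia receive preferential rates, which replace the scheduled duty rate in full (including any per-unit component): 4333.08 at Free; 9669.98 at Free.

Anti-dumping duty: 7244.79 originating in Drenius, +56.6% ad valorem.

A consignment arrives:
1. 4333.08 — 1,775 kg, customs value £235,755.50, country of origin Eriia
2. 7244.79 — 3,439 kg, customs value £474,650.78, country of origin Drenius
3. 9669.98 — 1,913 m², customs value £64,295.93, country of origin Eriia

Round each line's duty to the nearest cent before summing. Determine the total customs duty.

Line 1 (4333.08, Eriia, 1,775 kg, £235,755.50):
Base rate for 4333.08 is 5% + £1.64/kg.
Origin Eriia qualifies under the Bralos–Eriia agreement and 4333.08 is covered: preferential rate Free applies instead.
Duty = £235,755.50 × 0% = £0.00.
Line 2 (7244.79, Drenius, 3,439 kg, £474,650.78):
Base rate for 7244.79 is 25.5%.
Additional duty on 7244.79 from Drenius: +56.6%. Applied ad valorem rate: 25.5% + 56.6% = 82.1%.
Duty = £474,650.78 × 82.1% = £389,688.29.
Line 3 (9669.98, Eriia, 1,913 m², £64,295.93):
Base rate for 9669.98 is 13.5% + £3.40/m².
Origin Eriia qualifies under the Bralos–Eriia agreement and 9669.98 is covered: preferential rate Free applies instead.
Duty = £64,295.93 × 0% = £0.00.
Total = £0.00 + £389,688.29 + £0.00 = £389,688.29.

£389,688.29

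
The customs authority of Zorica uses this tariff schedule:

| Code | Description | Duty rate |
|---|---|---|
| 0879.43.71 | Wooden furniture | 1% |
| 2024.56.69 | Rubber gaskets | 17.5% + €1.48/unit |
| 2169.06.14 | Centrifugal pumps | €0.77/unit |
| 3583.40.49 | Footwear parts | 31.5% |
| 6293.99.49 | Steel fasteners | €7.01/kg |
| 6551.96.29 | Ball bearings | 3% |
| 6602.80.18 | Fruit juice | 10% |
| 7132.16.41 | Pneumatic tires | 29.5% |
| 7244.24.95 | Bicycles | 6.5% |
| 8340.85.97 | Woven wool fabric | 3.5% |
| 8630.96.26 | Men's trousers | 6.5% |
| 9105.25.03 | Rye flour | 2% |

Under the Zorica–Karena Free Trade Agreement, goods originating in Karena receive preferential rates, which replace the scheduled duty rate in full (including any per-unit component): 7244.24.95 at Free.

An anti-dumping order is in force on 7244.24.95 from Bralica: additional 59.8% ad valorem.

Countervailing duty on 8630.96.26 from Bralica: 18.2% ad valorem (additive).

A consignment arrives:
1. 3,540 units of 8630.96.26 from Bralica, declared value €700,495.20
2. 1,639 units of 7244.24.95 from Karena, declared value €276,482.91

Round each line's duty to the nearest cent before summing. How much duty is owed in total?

€173,022.31

Line 1 (8630.96.26, Bralica, 3,540 units, €700,495.20):
Base rate for 8630.96.26 is 6.5%.
Additional duty on 8630.96.26 from Bralica: +18.2%. Applied ad valorem rate: 6.5% + 18.2% = 24.7%.
Duty = €700,495.20 × 24.7% = €173,022.31.
Line 2 (7244.24.95, Karena, 1,639 units, €276,482.91):
Base rate for 7244.24.95 is 6.5%.
Origin Karena qualifies under the Zorica–Karena agreement and 7244.24.95 is covered: preferential rate Free applies instead.
The additional-duty order on 7244.24.95 targets Bralica, not Karena; it does not apply.
Duty = €276,482.91 × 0% = €0.00.
Total = €173,022.31 + €0.00 = €173,022.31.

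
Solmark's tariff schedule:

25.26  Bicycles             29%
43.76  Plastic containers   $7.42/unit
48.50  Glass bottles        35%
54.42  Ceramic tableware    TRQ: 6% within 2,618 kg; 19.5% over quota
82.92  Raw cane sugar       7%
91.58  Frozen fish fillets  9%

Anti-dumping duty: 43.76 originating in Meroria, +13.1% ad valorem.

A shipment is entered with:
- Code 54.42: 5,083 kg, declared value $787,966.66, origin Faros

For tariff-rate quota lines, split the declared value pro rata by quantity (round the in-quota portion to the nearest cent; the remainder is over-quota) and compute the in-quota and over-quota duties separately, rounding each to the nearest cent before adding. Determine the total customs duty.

$98,864.78

Line 1 (54.42, Faros, 5,083 kg, $787,966.66):
Code 54.42 is under a tariff-rate quota (threshold 2,618 kg). In-quota: 2,618 kg at 6%; over-quota: 2,465 kg at 19.5%.
Pro-rata value split: in-quota = $787,966.66 × 2,618/5,083 = $405,842.36; over-quota = $787,966.66 − $405,842.36 = $382,124.30.
In-quota duty = $405,842.36 × 6% = $24,350.54. Over-quota duty = $382,124.30 × 19.5% = $74,514.24.
Line duty = $24,350.54 + $74,514.24 = $98,864.78.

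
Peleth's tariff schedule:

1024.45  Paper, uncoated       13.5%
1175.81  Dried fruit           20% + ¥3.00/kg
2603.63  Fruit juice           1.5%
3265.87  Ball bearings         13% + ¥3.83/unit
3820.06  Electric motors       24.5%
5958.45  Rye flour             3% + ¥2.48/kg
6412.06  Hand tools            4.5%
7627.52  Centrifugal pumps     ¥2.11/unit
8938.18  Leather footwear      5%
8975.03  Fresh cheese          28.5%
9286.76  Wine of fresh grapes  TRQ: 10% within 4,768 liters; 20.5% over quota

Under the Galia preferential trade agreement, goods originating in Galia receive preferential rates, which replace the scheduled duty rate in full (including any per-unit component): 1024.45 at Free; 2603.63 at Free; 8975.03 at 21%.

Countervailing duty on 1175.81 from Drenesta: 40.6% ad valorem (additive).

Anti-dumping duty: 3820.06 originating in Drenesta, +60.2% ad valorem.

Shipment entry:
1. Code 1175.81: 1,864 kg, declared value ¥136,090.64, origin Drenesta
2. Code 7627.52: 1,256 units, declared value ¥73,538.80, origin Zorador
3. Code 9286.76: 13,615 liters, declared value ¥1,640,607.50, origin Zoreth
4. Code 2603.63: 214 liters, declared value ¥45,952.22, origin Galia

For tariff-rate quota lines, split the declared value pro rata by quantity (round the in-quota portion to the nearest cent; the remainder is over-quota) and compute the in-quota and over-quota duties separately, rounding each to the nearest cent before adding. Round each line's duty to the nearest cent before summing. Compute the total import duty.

Line 1 (1175.81, Drenesta, 1,864 kg, ¥136,090.64):
Base rate for 1175.81 is 20% + ¥3.00/kg.
Additional duty on 1175.81 from Drenesta: +40.6%. Applied ad valorem rate: 20% + 40.6% = 60.6%.
Duty = ¥136,090.64 × 60.6% + 1,864 × ¥3.00 = ¥88,062.93.
Line 2 (7627.52, Zorador, 1,256 units, ¥73,538.80):
Base rate for 7627.52 is ¥2.11/unit.
Duty = 1,256 × ¥2.11 = ¥2,650.16.
Line 3 (9286.76, Zoreth, 13,615 liters, ¥1,640,607.50):
Code 9286.76 is under a tariff-rate quota (threshold 4,768 liters). In-quota: 4,768 liters at 10%; over-quota: 8,847 liters at 20.5%.
Pro-rata value split: in-quota = ¥1,640,607.50 × 4,768/13,615 = ¥574,544.00; over-quota = ¥1,640,607.50 − ¥574,544.00 = ¥1,066,063.50.
In-quota duty = ¥574,544.00 × 10% = ¥57,454.40. Over-quota duty = ¥1,066,063.50 × 20.5% = ¥218,543.02.
Line duty = ¥57,454.40 + ¥218,543.02 = ¥275,997.42.
Line 4 (2603.63, Galia, 214 liters, ¥45,952.22):
Base rate for 2603.63 is 1.5%.
Origin Galia qualifies under the Peleth–Galia agreement and 2603.63 is covered: preferential rate Free applies instead.
Duty = ¥45,952.22 × 0% = ¥0.00.
Total = ¥88,062.93 + ¥2,650.16 + ¥275,997.42 + ¥0.00 = ¥366,710.51.

¥366,710.51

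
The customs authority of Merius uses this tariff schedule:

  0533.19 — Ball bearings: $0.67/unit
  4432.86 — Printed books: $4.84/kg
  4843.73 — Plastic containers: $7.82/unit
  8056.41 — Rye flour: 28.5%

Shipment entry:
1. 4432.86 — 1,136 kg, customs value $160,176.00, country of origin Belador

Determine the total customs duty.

$5,498.24

Line 1 (4432.86, Belador, 1,136 kg, $160,176.00):
Base rate for 4432.86 is $4.84/kg.
Duty = 1,136 × $4.84 = $5,498.24.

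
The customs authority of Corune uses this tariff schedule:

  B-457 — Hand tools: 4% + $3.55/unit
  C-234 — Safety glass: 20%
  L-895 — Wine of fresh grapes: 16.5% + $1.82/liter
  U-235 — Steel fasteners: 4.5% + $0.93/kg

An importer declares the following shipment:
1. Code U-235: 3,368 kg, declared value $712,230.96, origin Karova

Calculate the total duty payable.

$35,182.63

Line 1 (U-235, Karova, 3,368 kg, $712,230.96):
Base rate for U-235 is 4.5% + $0.93/kg.
Duty = $712,230.96 × 4.5% + 3,368 × $0.93 = $35,182.63.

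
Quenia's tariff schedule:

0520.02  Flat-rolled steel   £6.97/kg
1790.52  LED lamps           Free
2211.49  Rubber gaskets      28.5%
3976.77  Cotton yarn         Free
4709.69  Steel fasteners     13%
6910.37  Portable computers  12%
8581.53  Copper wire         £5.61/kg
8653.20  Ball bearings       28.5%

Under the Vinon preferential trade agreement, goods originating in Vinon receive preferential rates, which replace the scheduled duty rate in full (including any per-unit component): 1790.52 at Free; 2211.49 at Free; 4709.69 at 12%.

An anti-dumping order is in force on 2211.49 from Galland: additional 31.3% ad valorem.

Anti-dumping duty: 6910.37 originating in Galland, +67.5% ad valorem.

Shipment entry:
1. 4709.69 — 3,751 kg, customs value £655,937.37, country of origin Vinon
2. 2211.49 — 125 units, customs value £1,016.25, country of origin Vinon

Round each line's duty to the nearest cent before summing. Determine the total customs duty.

Line 1 (4709.69, Vinon, 3,751 kg, £655,937.37):
Base rate for 4709.69 is 13%.
Origin Vinon qualifies under the Quenia–Vinon agreement and 4709.69 is covered: preferential rate 12% applies instead.
Duty = £655,937.37 × 12% = £78,712.48.
Line 2 (2211.49, Vinon, 125 units, £1,016.25):
Base rate for 2211.49 is 28.5%.
Origin Vinon qualifies under the Quenia–Vinon agreement and 2211.49 is covered: preferential rate Free applies instead.
The additional-duty order on 2211.49 targets Galland, not Vinon; it does not apply.
Duty = £1,016.25 × 0% = £0.00.
Total = £78,712.48 + £0.00 = £78,712.48.

£78,712.48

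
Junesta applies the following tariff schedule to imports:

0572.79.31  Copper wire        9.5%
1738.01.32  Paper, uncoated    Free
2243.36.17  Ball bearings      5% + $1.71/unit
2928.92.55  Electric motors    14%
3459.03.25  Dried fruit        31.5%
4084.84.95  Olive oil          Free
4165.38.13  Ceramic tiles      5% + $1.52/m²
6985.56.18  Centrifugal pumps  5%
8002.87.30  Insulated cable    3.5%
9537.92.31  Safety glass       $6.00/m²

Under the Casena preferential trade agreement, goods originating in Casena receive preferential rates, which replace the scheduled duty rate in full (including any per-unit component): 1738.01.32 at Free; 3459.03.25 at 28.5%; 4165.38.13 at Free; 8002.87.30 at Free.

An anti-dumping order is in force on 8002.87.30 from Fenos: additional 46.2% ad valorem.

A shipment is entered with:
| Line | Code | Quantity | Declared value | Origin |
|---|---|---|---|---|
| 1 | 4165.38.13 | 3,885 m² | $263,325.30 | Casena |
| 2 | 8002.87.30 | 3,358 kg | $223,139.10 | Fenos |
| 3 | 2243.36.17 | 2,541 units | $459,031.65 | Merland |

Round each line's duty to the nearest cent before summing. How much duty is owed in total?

Line 1 (4165.38.13, Casena, 3,885 m², $263,325.30):
Base rate for 4165.38.13 is 5% + $1.52/m².
Origin Casena qualifies under the Junesta–Casena agreement and 4165.38.13 is covered: preferential rate Free applies instead.
Duty = $263,325.30 × 0% = $0.00.
Line 2 (8002.87.30, Fenos, 3,358 kg, $223,139.10):
Base rate for 8002.87.30 is 3.5%.
8002.87.30 has an FTA preferential rate, but origin Fenos is not Casena; base rate stands.
Additional duty on 8002.87.30 from Fenos: +46.2%. Applied ad valorem rate: 3.5% + 46.2% = 49.7%.
Duty = $223,139.10 × 49.7% = $110,900.13.
Line 3 (2243.36.17, Merland, 2,541 units, $459,031.65):
Base rate for 2243.36.17 is 5% + $1.71/unit.
Duty = $459,031.65 × 5% + 2,541 × $1.71 = $27,296.69.
Total = $0.00 + $110,900.13 + $27,296.69 = $138,196.82.

$138,196.82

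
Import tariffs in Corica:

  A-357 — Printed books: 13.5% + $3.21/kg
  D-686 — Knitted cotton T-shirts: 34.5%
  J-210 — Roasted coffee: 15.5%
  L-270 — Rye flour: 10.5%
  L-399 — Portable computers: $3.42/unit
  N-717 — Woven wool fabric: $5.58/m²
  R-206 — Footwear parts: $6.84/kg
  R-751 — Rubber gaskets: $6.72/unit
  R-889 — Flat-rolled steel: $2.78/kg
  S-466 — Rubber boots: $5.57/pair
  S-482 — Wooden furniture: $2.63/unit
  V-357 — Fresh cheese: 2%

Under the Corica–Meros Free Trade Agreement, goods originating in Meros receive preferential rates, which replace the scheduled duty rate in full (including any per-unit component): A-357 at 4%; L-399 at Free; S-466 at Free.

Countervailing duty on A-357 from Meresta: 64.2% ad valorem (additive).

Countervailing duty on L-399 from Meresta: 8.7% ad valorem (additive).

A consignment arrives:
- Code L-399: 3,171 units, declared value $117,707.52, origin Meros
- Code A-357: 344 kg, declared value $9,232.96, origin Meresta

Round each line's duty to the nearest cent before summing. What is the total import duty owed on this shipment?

Line 1 (L-399, Meros, 3,171 units, $117,707.52):
Base rate for L-399 is $3.42/unit.
Origin Meros qualifies under the Corica–Meros agreement and L-399 is covered: preferential rate Free applies instead.
The additional-duty order on L-399 targets Meresta, not Meros; it does not apply.
Duty = $117,707.52 × 0% = $0.00.
Line 2 (A-357, Meresta, 344 kg, $9,232.96):
Base rate for A-357 is 13.5% + $3.21/kg.
A-357 has an FTA preferential rate, but origin Meresta is not Meros; base rate stands.
Additional duty on A-357 from Meresta: +64.2%. Applied ad valorem rate: 13.5% + 64.2% = 77.7%.
Duty = $9,232.96 × 77.7% + 344 × $3.21 = $8,278.25.
Total = $0.00 + $8,278.25 = $8,278.25.

$8,278.25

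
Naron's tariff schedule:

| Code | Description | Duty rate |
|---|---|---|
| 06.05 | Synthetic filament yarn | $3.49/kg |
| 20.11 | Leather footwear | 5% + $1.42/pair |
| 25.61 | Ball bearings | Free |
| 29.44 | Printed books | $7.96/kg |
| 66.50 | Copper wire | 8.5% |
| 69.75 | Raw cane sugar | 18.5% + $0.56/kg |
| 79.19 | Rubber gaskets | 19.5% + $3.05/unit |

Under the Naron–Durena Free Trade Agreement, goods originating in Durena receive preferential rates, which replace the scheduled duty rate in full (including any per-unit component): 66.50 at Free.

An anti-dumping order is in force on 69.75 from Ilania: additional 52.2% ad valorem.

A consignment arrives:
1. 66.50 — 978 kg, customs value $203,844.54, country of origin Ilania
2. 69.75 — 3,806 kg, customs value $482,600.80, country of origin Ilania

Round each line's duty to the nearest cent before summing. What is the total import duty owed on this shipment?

Line 1 (66.50, Ilania, 978 kg, $203,844.54):
Base rate for 66.50 is 8.5%.
66.50 has an FTA preferential rate, but origin Ilania is not Durena; base rate stands.
Duty = $203,844.54 × 8.5% = $17,326.79.
Line 2 (69.75, Ilania, 3,806 kg, $482,600.80):
Base rate for 69.75 is 18.5% + $0.56/kg.
Additional duty on 69.75 from Ilania: +52.2%. Applied ad valorem rate: 18.5% + 52.2% = 70.7%.
Duty = $482,600.80 × 70.7% + 3,806 × $0.56 = $343,330.13.
Total = $17,326.79 + $343,330.13 = $360,656.92.

$360,656.92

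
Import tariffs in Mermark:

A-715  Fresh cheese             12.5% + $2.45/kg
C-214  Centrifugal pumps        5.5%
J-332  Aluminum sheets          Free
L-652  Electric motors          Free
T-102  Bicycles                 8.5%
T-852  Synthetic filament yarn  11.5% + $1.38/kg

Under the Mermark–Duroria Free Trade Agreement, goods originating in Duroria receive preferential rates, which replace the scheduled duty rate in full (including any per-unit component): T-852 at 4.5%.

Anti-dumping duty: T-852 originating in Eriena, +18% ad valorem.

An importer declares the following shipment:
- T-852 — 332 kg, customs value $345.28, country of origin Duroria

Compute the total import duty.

Line 1 (T-852, Duroria, 332 kg, $345.28):
Base rate for T-852 is 11.5% + $1.38/kg.
Origin Duroria qualifies under the Mermark–Duroria agreement and T-852 is covered: preferential rate 4.5% applies instead.
The additional-duty order on T-852 targets Eriena, not Duroria; it does not apply.
Duty = $345.28 × 4.5% = $15.54.

$15.54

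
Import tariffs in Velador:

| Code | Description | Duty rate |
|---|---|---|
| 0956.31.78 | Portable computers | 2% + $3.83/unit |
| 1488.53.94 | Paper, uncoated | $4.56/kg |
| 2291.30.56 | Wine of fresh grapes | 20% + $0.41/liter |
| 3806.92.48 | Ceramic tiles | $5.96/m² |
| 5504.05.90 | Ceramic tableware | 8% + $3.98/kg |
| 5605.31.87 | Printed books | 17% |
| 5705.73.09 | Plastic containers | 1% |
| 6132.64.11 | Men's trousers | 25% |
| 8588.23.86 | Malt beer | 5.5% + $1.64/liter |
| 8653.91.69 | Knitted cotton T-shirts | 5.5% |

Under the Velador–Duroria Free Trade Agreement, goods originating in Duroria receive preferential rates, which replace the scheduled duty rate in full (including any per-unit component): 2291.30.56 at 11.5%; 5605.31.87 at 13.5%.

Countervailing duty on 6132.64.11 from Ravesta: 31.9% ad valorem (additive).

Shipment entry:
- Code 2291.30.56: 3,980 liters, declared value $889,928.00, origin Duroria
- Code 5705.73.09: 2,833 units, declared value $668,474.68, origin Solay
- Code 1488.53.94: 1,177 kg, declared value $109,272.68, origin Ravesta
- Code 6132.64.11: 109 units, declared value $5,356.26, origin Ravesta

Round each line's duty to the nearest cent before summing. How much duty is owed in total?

$117,441.30

Line 1 (2291.30.56, Duroria, 3,980 liters, $889,928.00):
Base rate for 2291.30.56 is 20% + $0.41/liter.
Origin Duroria qualifies under the Velador–Duroria agreement and 2291.30.56 is covered: preferential rate 11.5% applies instead.
Duty = $889,928.00 × 11.5% = $102,341.72.
Line 2 (5705.73.09, Solay, 2,833 units, $668,474.68):
Base rate for 5705.73.09 is 1%.
Duty = $668,474.68 × 1% = $6,684.75.
Line 3 (1488.53.94, Ravesta, 1,177 kg, $109,272.68):
Base rate for 1488.53.94 is $4.56/kg.
Duty = 1,177 × $4.56 = $5,367.12.
Line 4 (6132.64.11, Ravesta, 109 units, $5,356.26):
Base rate for 6132.64.11 is 25%.
Additional duty on 6132.64.11 from Ravesta: +31.9%. Applied ad valorem rate: 25% + 31.9% = 56.9%.
Duty = $5,356.26 × 56.9% = $3,047.71.
Total = $102,341.72 + $6,684.75 + $5,367.12 + $3,047.71 = $117,441.30.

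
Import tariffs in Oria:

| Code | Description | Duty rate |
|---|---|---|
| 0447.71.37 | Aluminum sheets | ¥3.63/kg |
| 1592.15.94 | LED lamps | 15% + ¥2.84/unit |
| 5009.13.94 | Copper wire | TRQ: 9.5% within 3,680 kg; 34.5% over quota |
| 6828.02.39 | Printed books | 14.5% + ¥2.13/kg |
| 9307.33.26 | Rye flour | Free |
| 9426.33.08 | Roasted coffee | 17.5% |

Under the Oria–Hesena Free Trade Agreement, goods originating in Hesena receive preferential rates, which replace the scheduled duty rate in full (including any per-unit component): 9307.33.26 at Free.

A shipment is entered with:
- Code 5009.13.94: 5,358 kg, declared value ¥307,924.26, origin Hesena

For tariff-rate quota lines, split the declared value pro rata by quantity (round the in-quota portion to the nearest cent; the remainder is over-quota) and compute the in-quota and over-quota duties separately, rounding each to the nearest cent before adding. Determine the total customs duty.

Line 1 (5009.13.94, Hesena, 5,358 kg, ¥307,924.26):
Code 5009.13.94 is under a tariff-rate quota (threshold 3,680 kg). In-quota: 3,680 kg at 9.5%; over-quota: 1,678 kg at 34.5%.
Pro-rata value split: in-quota = ¥307,924.26 × 3,680/5,358 = ¥211,489.60; over-quota = ¥307,924.26 − ¥211,489.60 = ¥96,434.66.
In-quota duty = ¥211,489.60 × 9.5% = ¥20,091.51. Over-quota duty = ¥96,434.66 × 34.5% = ¥33,269.96.
Line duty = ¥20,091.51 + ¥33,269.96 = ¥53,361.47.

¥53,361.47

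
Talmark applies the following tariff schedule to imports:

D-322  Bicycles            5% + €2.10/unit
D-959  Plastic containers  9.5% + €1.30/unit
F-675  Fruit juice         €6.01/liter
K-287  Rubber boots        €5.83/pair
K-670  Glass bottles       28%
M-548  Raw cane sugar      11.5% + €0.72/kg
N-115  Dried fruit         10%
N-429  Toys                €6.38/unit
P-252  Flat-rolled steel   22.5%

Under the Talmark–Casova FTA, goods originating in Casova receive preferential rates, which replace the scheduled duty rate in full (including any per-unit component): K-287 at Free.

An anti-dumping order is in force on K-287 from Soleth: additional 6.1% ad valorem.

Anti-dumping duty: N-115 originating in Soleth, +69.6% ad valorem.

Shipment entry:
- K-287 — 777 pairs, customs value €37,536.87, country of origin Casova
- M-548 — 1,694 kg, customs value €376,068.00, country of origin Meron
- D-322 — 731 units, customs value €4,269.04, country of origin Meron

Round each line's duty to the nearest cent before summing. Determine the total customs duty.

€46,216.05

Line 1 (K-287, Casova, 777 pairs, €37,536.87):
Base rate for K-287 is €5.83/pair.
Origin Casova qualifies under the Talmark–Casova agreement and K-287 is covered: preferential rate Free applies instead.
The additional-duty order on K-287 targets Soleth, not Casova; it does not apply.
Duty = €37,536.87 × 0% = €0.00.
Line 2 (M-548, Meron, 1,694 kg, €376,068.00):
Base rate for M-548 is 11.5% + €0.72/kg.
Duty = €376,068.00 × 11.5% + 1,694 × €0.72 = €44,467.50.
Line 3 (D-322, Meron, 731 units, €4,269.04):
Base rate for D-322 is 5% + €2.10/unit.
Duty = €4,269.04 × 5% + 731 × €2.10 = €1,748.55.
Total = €0.00 + €44,467.50 + €1,748.55 = €46,216.05.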